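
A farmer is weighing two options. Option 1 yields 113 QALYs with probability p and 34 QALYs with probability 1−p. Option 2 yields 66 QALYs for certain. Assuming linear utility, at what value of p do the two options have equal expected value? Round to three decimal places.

p·113 + (1−p)·34 = 66
79p + 34 = 66
p = (66 − 34) / 79

p = 0.405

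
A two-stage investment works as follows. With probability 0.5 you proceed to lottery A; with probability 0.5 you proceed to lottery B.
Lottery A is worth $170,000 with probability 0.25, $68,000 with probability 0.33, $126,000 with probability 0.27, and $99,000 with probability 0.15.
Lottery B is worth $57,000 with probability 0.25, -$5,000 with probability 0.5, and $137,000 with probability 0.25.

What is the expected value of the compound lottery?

$79,905

EV(A) = 0.25 × 170000 + 0.33 × 68000 + 0.27 × 126000 + 0.15 × 99000 = 42500 + 22440 + 34020 + 14850 = 113810
EV(B) = 0.25 × 57000 + 0.5 × (-5000) + 0.25 × 137000 = 14250 − 2500 + 34250 = 46000
Overall = 0.5 × 113810 + 0.5 × 46000 = 56905 + 23000 = 79905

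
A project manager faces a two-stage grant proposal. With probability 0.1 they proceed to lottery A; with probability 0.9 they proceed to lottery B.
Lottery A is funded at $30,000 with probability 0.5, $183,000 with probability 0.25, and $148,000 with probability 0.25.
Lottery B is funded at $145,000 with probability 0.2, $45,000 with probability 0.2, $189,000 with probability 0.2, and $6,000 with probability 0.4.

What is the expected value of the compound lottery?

$80,155

EV(A) = 0.5 × 30000 + 0.25 × 183000 + 0.25 × 148000 = 15000 + 45750 + 37000 = 97750
EV(B) = 0.2 × 145000 + 0.2 × 45000 + 0.2 × 189000 + 0.4 × 6000 = 29000 + 9000 + 37800 + 2400 = 78200
Overall = 0.1 × 97750 + 0.9 × 78200 = 9775 + 70380 = 80155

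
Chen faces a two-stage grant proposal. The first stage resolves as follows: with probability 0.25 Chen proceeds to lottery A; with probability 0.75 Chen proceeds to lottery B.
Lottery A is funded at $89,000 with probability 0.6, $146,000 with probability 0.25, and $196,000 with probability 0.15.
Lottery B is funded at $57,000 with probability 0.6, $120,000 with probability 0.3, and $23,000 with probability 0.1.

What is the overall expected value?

$84,200

EV(A) = 0.6 × 89000 + 0.25 × 146000 + 0.15 × 196000 = 53400 + 36500 + 29400 = 119300
EV(B) = 0.6 × 57000 + 0.3 × 120000 + 0.1 × 23000 = 34200 + 36000 + 2300 = 72500
Overall = 0.25 × 119300 + 0.75 × 72500 = 29825 + 54375 = 84200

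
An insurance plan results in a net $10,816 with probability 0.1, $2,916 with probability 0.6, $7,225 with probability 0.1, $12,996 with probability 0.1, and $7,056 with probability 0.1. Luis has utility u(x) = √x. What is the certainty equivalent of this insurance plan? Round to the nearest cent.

E[u] = 0.1·√10816 + 0.6·√2916 + 0.1·√7225 + 0.1·√12996 + 0.1·√7056 = 0.1·104 + 0.6·54 + 0.1·85 + 0.1·114 + 0.1·84 = 71.1
CE = (71.1)² = 5055.21

$5,055.21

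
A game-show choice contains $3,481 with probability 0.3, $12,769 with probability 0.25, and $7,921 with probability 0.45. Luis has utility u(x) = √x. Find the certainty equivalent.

E[u] = 0.3·√3481 + 0.25·√12769 + 0.45·√7921 = 0.3·59 + 0.25·113 + 0.45·89 = 86
CE = (86)² = 7396

$7,396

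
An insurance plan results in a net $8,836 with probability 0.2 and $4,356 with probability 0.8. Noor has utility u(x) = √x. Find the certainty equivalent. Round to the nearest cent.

$5,126.56

E[u] = 0.2·√8836 + 0.8·√4356 = 0.2·94 + 0.8·66 = 71.6
CE = (71.6)² = 5126.56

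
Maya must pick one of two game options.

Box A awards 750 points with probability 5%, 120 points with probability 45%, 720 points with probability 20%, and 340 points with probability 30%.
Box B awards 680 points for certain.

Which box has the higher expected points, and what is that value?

Box A = 0.05 × 750 + 0.45 × 120 + 0.2 × 720 + 0.3 × 340 = 37.5 + 54 + 144 + 102 = 337.5
Box B: 680 (certain)

Box B (680 points)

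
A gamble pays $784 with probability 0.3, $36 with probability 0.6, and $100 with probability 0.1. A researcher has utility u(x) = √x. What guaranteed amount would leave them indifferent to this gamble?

E[u] = 0.3·√784 + 0.6·√36 + 0.1·√100 = 0.3·28 + 0.6·6 + 0.1·10 = 13
CE = (13)² = 169

$169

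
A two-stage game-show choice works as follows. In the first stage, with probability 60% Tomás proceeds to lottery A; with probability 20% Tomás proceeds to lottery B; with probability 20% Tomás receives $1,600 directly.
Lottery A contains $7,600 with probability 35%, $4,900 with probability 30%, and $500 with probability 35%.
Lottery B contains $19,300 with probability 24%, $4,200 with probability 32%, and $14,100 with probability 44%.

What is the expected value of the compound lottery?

$5,339

EV(A) = 0.35 × 7600 + 0.3 × 4900 + 0.35 × 500 = 2660 + 1470 + 175 = 4305
EV(B) = 0.24 × 19300 + 0.32 × 4200 + 0.44 × 14100 = 4632 + 1344 + 6204 = 12180
Branch C: 1600 (certain)
Overall = 0.6 × 4305 + 0.2 × 12180 + 0.2 × 1600 = 2583 + 2436 + 320 = 5339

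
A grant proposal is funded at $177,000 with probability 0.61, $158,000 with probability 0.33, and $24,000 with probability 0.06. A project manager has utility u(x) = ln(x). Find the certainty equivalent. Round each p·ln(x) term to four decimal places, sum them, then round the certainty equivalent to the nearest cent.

$151,221.36

E[u] = 0.61·ln(177000) + 0.33·ln(158000) + 0.06·ln(24000) = 7.3712 + 3.9502 + 0.6051 = 11.9265
CE = e^11.9265 ≈ 151221.36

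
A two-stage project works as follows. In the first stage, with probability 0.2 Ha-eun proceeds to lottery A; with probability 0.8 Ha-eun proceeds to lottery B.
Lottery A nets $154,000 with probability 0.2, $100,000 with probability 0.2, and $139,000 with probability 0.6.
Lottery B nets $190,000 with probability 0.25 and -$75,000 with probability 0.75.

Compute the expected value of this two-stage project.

$19,840

EV(A) = 0.2 × 154000 + 0.2 × 100000 + 0.6 × 139000 = 30800 + 20000 + 83400 = 134200
EV(B) = 0.25 × 190000 + 0.75 × (-75000) = 47500 − 56250 = -8750
Overall = 0.2 × 134200 + 0.8 × (-8750) = 26840 − 7000 = 19840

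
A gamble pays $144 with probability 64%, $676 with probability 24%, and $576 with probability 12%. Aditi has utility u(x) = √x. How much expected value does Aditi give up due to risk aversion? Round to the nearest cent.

$41.28

E[u] = 0.64·√144 + 0.24·√676 + 0.12·√576 = 0.64·12 + 0.24·26 + 0.12·24 = 16.8
CE = (16.8)² = 282.24
Risk premium = EV − CE = 323.52 − 282.24 = 41.28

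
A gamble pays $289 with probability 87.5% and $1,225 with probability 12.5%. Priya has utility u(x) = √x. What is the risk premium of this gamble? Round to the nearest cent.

$35.44

E[u] = 0.875·√289 + 0.125·√1225 = 0.875·17 + 0.125·35 = 19.25
CE = (19.25)² = 370.5625
Risk premium = EV − CE = 406 − 370.5625 = 35.4375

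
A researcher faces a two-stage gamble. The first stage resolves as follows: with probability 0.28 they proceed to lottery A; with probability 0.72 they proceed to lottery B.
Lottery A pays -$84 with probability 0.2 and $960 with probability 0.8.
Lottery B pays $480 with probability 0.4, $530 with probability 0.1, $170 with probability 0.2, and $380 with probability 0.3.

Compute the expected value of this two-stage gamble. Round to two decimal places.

$493.30

EV(A) = 0.2 × (-84) + 0.8 × 960 = -16.8 + 768 = 751.2
EV(B) = 0.4 × 480 + 0.1 × 530 + 0.2 × 170 + 0.3 × 380 = 192 + 53 + 34 + 114 = 393
Overall = 0.28 × 751.2 + 0.72 × 393 = 210.336 + 282.96 = 493.296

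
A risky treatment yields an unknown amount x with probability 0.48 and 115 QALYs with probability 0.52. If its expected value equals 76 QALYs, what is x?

x = 33.75 QALYs

0.48·x + 0.52·115 = 76
0.48·x = 76 − 59.8 = 16.2
x = 16.2 / 0.48 = 33.75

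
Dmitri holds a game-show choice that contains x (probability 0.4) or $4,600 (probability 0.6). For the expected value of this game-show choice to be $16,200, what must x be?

x = $33,600

0.4·x + 0.6·4600 = 16200
0.4·x = 16200 − 2760 = 13440
x = 13440 / 0.4 = 33600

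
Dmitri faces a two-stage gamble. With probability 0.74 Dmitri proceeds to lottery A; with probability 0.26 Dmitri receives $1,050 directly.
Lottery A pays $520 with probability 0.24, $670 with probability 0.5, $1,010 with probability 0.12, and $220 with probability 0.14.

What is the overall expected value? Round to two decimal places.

EV(A) = 0.24 × 520 + 0.5 × 670 + 0.12 × 1010 + 0.14 × 220 = 124.8 + 335 + 121.2 + 30.8 = 611.8
Branch B: 1050 (certain)
Overall = 0.74 × 611.8 + 0.26 × 1050 = 452.732 + 273 = 725.732

$725.73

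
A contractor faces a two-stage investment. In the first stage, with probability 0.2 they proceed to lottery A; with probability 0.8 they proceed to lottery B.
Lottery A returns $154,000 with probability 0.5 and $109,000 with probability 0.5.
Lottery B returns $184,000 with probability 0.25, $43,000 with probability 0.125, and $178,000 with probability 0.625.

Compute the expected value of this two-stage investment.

EV(A) = 0.5 × 154000 + 0.5 × 109000 = 77000 + 54500 = 131500
EV(B) = 0.25 × 184000 + 0.125 × 43000 + 0.625 × 178000 = 46000 + 5375 + 111250 = 162625
Overall = 0.2 × 131500 + 0.8 × 162625 = 26300 + 130100 = 156400

$156,400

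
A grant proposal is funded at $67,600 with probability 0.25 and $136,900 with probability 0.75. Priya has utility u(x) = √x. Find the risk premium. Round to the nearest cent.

E[u] = 0.25·√67600 + 0.75·√136900 = 0.25·260 + 0.75·370 = 342.5
CE = (342.5)² = 117306.25
Risk premium = EV − CE = 119575 − 117306.25 = 2268.75

$2,268.75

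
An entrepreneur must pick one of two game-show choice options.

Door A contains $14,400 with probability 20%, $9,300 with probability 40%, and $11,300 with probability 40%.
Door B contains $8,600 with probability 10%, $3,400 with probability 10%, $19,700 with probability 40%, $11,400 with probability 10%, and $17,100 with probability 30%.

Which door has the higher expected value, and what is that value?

Door A = 0.2 × 14400 + 0.4 × 9300 + 0.4 × 11300 = 2880 + 3720 + 4520 = 11120
Door B = 0.1 × 8600 + 0.1 × 3400 + 0.4 × 19700 + 0.1 × 11400 + 0.3 × 17100 = 860 + 340 + 7880 + 1140 + 5130 = 15350

Door B ($15,350)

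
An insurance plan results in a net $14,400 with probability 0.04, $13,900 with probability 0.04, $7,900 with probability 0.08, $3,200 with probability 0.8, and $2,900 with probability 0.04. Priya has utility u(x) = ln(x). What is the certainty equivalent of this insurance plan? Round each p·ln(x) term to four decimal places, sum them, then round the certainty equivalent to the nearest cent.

E[u] = 0.04·ln(14400) + 0.04·ln(13900) + 0.08·ln(7900) + 0.8·ln(3200) + 0.04·ln(2900) = 0.3830 + 0.3816 + 0.7180 + 6.4567 + 0.3189 = 8.2582
CE = e^8.2582 ≈ 3859.14

$3,859.14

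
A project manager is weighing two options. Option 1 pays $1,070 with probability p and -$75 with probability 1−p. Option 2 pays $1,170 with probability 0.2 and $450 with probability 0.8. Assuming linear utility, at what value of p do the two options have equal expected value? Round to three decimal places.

p = 0.584

EV(Option 2) = 0.2 × 1170 + 0.8 × 450 = 234 + 360 = 594
p·1070 + (1−p)·(-75) = 594
1145p − 75 = 594
p = (594 + 75) / 1145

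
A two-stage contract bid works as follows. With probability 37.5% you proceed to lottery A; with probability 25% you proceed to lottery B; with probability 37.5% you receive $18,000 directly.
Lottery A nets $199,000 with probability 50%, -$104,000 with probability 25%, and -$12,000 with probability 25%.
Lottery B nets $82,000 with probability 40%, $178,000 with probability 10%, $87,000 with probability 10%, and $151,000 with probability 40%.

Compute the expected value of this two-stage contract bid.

$63,112.50

EV(A) = 0.5 × 199000 + 0.25 × (-104000) + 0.25 × (-12000) = 99500 − 26000 − 3000 = 70500
EV(B) = 0.4 × 82000 + 0.1 × 178000 + 0.1 × 87000 + 0.4 × 151000 = 32800 + 17800 + 8700 + 60400 = 119700
Branch C: 18000 (certain)
Overall = 0.375 × 70500 + 0.25 × 119700 + 0.375 × 18000 = 26437.5 + 29925 + 6750 = 63112.5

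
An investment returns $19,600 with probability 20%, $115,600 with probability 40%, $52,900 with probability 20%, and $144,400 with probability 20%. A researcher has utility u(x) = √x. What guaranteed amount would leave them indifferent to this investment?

$81,796

E[u] = 0.2·√19600 + 0.4·√115600 + 0.2·√52900 + 0.2·√144400 = 0.2·140 + 0.4·340 + 0.2·230 + 0.2·380 = 286
CE = (286)² = 81796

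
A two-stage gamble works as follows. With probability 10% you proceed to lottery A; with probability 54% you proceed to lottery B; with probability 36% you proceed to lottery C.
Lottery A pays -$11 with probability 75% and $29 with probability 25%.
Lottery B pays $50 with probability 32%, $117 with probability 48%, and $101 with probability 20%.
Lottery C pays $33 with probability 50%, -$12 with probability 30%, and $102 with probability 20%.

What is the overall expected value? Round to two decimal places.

$61.76

EV(A) = 0.75 × (-11) + 0.25 × 29 = -8.25 + 7.25 = -1
EV(B) = 0.32 × 50 + 0.48 × 117 + 0.2 × 101 = 16 + 56.16 + 20.2 = 92.36
EV(C) = 0.5 × 33 + 0.3 × (-12) + 0.2 × 102 = 16.5 − 3.6 + 20.4 = 33.3
Overall = 0.1 × (-1) + 0.54 × 92.36 + 0.36 × 33.3 = -0.1 + 49.8744 + 11.988 = 61.7624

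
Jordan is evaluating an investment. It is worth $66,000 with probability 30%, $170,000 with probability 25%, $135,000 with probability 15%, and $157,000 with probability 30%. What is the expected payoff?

$129,650

EV = 0.3 × 66000 + 0.25 × 170000 + 0.15 × 135000 + 0.3 × 157000 = 19800 + 42500 + 20250 + 47100 = 129650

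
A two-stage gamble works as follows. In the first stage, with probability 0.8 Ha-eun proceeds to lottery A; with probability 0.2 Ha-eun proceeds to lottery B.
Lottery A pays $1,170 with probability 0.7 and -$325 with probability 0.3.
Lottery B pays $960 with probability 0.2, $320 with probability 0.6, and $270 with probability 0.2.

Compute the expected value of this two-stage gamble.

EV(A) = 0.7 × 1170 + 0.3 × (-325) = 819 − 97.5 = 721.5
EV(B) = 0.2 × 960 + 0.6 × 320 + 0.2 × 270 = 192 + 192 + 54 = 438
Overall = 0.8 × 721.5 + 0.2 × 438 = 577.2 + 87.6 = 664.8

$664.80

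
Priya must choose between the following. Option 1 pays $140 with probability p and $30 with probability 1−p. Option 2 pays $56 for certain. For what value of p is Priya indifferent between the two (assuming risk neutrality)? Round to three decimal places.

p = 0.236

p·140 + (1−p)·30 = 56
110p + 30 = 56
p = (56 − 30) / 110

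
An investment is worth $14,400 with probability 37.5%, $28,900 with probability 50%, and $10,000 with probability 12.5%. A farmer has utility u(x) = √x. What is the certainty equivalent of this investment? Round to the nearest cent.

E[u] = 0.375·√14400 + 0.5·√28900 + 0.125·√10000 = 0.375·120 + 0.5·170 + 0.125·100 = 142.5
CE = (142.5)² = 20306.25

$20,306.25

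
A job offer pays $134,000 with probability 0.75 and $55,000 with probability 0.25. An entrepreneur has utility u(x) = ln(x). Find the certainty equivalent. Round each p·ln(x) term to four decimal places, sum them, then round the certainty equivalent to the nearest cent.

E[u] = 0.75·ln(134000) + 0.25·ln(55000) = 8.8542 + 2.7288 = 11.5830
CE = e^11.5830 ≈ 107258.81

$107,258.81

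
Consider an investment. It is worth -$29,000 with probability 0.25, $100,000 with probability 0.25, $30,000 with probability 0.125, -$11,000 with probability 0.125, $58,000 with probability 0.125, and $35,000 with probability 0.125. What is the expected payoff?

$31,750

EV = 0.25 × (-29000) + 0.25 × 100000 + 0.125 × 30000 + 0.125 × (-11000) + 0.125 × 58000 + 0.125 × 35000 = -7250 + 25000 + 3750 − 1375 + 7250 + 4375 = 31750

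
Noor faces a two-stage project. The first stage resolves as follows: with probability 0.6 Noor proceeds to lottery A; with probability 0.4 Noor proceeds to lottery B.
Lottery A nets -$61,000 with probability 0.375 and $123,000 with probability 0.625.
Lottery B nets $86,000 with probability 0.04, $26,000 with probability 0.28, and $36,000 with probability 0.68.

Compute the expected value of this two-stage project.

$46,480

EV(A) = 0.375 × (-61000) + 0.625 × 123000 = -22875 + 76875 = 54000
EV(B) = 0.04 × 86000 + 0.28 × 26000 + 0.68 × 36000 = 3440 + 7280 + 24480 = 35200
Overall = 0.6 × 54000 + 0.4 × 35200 = 32400 + 14080 = 46480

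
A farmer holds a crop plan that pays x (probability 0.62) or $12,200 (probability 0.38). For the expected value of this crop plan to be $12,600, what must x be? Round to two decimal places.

x = $12,845.16

0.62·x + 0.38·12200 = 12600
0.62·x = 12600 − 4636 = 7964
x = 7964 / 0.62 = 12845.1613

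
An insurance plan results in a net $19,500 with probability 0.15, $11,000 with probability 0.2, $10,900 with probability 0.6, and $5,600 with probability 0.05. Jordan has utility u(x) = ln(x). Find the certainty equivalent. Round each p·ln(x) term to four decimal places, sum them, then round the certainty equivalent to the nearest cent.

$11,524.15

E[u] = 0.15·ln(19500) + 0.2·ln(11000) + 0.6·ln(10900) + 0.05·ln(5600) = 1.4817 + 1.8611 + 5.5779 + 0.4315 = 9.3522
CE = e^9.3522 ≈ 11524.15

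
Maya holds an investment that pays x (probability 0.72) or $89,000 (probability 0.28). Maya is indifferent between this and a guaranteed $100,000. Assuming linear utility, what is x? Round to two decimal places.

0.72·x + 0.28·89000 = 100000
0.72·x = 100000 − 24920 = 75080
x = 75080 / 0.72 = 104277.7778

x = $104,277.78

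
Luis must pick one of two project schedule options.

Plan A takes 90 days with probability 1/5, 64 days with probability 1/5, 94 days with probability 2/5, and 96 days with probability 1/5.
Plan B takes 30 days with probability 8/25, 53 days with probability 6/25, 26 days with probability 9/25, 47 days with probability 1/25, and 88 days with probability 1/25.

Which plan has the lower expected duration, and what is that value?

Plan A = 1/5 × 90 + 1/5 × 64 + 2/5 × 94 + 1/5 × 96 = 18 + 12.8 + 37.6 + 19.2 = 87.6
Plan B = 8/25 × 30 + 6/25 × 53 + 9/25 × 26 + 1/25 × 47 + 1/25 × 88 = 9.6 + 12.72 + 9.36 + 1.88 + 3.52 = 37.08

Plan B (37.08 days)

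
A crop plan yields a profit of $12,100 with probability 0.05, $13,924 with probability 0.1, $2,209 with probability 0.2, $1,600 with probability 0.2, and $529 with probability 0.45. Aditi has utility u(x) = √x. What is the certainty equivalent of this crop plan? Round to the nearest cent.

E[u] = 0.05·√12100 + 0.1·√13924 + 0.2·√2209 + 0.2·√1600 + 0.45·√529 = 0.05·110 + 0.1·118 + 0.2·47 + 0.2·40 + 0.45·23 = 45.05
CE = (45.05)² = 2029.5025

$2,029.50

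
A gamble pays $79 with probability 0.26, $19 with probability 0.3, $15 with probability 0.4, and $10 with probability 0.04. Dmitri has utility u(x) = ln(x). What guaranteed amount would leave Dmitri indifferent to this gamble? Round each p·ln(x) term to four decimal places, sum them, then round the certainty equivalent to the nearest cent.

E[u] = 0.26·ln(79) + 0.3·ln(19) + 0.4·ln(15) + 0.04·ln(10) = 1.1361 + 0.8833 + 1.0832 + 0.0921 = 3.1947
CE = e^3.1947 ≈ 24.40

$24.40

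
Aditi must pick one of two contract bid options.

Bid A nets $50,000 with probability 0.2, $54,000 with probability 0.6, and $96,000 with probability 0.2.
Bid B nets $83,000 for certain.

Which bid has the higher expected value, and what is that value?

Bid B ($83,000)

Bid A = 0.2 × 50000 + 0.6 × 54000 + 0.2 × 96000 = 10000 + 32400 + 19200 = 61600
Bid B: 83000 (certain)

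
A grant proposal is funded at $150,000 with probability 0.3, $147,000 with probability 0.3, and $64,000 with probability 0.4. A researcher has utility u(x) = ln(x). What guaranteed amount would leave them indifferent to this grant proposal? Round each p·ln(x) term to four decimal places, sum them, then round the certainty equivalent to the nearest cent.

$106,053.61

E[u] = 0.3·ln(150000) + 0.3·ln(147000) + 0.4·ln(64000) = 3.5755 + 3.5695 + 4.4267 = 11.5717
CE = e^11.5717 ≈ 106053.61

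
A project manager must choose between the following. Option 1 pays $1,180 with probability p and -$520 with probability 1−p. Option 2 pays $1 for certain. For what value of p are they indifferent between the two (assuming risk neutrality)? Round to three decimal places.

p·1180 + (1−p)·(-520) = 1
1700p − 520 = 1
p = (1 + 520) / 1700

p = 0.306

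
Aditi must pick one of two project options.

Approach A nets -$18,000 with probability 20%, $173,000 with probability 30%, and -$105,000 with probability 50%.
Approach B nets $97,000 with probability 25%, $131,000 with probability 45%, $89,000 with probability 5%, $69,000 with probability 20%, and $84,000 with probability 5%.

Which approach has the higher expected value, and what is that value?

Approach B ($105,650)

Approach A = 0.2 × (-18000) + 0.3 × 173000 + 0.5 × (-105000) = -3600 + 51900 − 52500 = -4200
Approach B = 0.25 × 97000 + 0.45 × 131000 + 0.05 × 89000 + 0.2 × 69000 + 0.05 × 84000 = 24250 + 58950 + 4450 + 13800 + 4200 = 105650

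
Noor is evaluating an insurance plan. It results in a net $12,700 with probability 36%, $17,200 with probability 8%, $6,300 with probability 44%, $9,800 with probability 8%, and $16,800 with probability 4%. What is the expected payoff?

EV = 0.36 × 12700 + 0.08 × 17200 + 0.44 × 6300 + 0.08 × 9800 + 0.04 × 16800 = 4572 + 1376 + 2772 + 784 + 672 = 10176

$10,176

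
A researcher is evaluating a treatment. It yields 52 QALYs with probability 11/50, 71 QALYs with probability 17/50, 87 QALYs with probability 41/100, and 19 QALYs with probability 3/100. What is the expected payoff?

EV = 11/50 × 52 + 17/50 × 71 + 41/100 × 87 + 3/100 × 19 = 11.44 + 24.14 + 35.67 + 0.57 = 71.82

71.82 QALYs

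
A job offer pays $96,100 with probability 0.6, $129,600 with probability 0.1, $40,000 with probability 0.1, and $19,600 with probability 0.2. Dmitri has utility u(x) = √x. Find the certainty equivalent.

E[u] = 0.6·√96100 + 0.1·√129600 + 0.1·√40000 + 0.2·√19600 = 0.6·310 + 0.1·360 + 0.1·200 + 0.2·140 = 270
CE = (270)² = 72900

$72,900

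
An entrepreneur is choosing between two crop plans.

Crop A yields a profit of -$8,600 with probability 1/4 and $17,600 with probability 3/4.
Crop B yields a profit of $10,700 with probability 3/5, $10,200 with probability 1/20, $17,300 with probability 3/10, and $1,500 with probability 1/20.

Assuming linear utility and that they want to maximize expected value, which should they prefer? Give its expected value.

Crop B ($12,195)

Crop A = 1/4 × (-8600) + 3/4 × 17600 = -2150 + 13200 = 11050
Crop B = 3/5 × 10700 + 1/20 × 10200 + 3/10 × 17300 + 1/20 × 1500 = 6420 + 510 + 5190 + 75 = 12195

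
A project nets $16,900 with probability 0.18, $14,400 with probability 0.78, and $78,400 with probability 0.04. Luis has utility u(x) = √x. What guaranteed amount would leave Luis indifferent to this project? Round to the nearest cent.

$16,435.24

E[u] = 0.18·√16900 + 0.78·√14400 + 0.04·√78400 = 0.18·130 + 0.78·120 + 0.04·280 = 128.2
CE = (128.2)² = 16435.24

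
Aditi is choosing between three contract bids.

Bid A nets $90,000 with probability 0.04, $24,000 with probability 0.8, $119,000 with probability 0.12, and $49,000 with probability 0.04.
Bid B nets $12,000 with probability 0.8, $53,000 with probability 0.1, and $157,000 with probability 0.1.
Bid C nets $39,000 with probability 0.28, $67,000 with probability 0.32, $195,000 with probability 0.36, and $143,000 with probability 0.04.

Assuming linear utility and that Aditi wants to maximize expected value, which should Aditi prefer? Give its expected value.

Bid C ($108,280)

Bid A = 0.04 × 90000 + 0.8 × 24000 + 0.12 × 119000 + 0.04 × 49000 = 3600 + 19200 + 14280 + 1960 = 39040
Bid B = 0.8 × 12000 + 0.1 × 53000 + 0.1 × 157000 = 9600 + 5300 + 15700 = 30600
Bid C = 0.28 × 39000 + 0.32 × 67000 + 0.36 × 195000 + 0.04 × 143000 = 10920 + 21440 + 70200 + 5720 = 108280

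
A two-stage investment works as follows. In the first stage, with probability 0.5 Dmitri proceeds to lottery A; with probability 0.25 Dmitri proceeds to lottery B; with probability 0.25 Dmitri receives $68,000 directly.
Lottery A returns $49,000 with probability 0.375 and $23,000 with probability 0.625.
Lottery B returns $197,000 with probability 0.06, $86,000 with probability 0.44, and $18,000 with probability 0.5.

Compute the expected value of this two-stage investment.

EV(A) = 0.375 × 49000 + 0.625 × 23000 = 18375 + 14375 = 32750
EV(B) = 0.06 × 197000 + 0.44 × 86000 + 0.5 × 18000 = 11820 + 37840 + 9000 = 58660
Branch C: 68000 (certain)
Overall = 0.5 × 32750 + 0.25 × 58660 + 0.25 × 68000 = 16375 + 14665 + 17000 = 48040

$48,040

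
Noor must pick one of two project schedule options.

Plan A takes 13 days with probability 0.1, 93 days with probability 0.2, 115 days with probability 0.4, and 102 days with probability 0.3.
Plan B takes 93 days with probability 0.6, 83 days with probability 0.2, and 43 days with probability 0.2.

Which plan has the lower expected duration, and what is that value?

Plan A = 0.1 × 13 + 0.2 × 93 + 0.4 × 115 + 0.3 × 102 = 1.3 + 18.6 + 46 + 30.6 = 96.5
Plan B = 0.6 × 93 + 0.2 × 83 + 0.2 × 43 = 55.8 + 16.6 + 8.6 = 81

Plan B (81 days)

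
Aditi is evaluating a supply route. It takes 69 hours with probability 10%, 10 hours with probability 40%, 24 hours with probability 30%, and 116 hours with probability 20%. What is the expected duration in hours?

EV = 0.1 × 69 + 0.4 × 10 + 0.3 × 24 + 0.2 × 116 = 6.9 + 4 + 7.2 + 23.2 = 41.3

41.3 hours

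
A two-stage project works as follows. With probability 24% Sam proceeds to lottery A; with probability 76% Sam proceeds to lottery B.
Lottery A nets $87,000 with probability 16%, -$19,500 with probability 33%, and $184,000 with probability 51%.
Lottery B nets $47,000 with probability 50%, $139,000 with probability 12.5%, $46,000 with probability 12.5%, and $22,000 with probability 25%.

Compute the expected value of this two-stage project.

$63,933

EV(A) = 0.16 × 87000 + 0.33 × (-19500) + 0.51 × 184000 = 13920 − 6435 + 93840 = 101325
EV(B) = 0.5 × 47000 + 0.125 × 139000 + 0.125 × 46000 + 0.25 × 22000 = 23500 + 17375 + 5750 + 5500 = 52125
Overall = 0.24 × 101325 + 0.76 × 52125 = 24318 + 39615 = 63933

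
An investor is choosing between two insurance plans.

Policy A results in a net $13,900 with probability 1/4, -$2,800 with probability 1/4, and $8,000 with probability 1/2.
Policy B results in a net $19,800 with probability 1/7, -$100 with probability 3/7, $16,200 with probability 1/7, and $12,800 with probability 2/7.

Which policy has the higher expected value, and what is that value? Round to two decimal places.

Policy A = 1/4 × 13900 + 1/4 × (-2800) + 1/2 × 8000 = 3475 − 700 + 4000 = 6775
Policy B = 1/7 × 19800 + 3/7 × (-100) + 1/7 × 16200 + 2/7 × 12800 = 2828.5714 − 42.8571 + 2314.2857 + 3657.1429 = 8757.1429

Policy B ($8,757.14)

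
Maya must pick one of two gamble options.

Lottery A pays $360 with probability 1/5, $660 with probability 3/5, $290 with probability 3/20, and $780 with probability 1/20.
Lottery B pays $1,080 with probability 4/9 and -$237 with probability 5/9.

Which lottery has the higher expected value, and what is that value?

Lottery A = 1/5 × 360 + 3/5 × 660 + 3/20 × 290 + 1/20 × 780 = 72 + 396 + 43.5 + 39 = 550.5
Lottery B = 4/9 × 1080 + 5/9 × (-237) = 480 − 131.6667 = 348.3333

Lottery A ($550.50)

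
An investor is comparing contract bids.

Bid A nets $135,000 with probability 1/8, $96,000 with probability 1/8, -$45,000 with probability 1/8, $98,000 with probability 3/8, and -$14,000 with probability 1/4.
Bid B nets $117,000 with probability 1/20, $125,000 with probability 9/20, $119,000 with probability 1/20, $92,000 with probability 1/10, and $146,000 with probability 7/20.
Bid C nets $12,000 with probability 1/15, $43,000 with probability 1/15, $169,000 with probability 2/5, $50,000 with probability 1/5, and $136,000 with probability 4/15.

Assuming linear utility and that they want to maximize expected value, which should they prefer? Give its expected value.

Bid A = 1/8 × 135000 + 1/8 × 96000 + 1/8 × (-45000) + 3/8 × 98000 + 1/4 × (-14000) = 16875 + 12000 − 5625 + 36750 − 3500 = 56500
Bid B = 1/20 × 117000 + 9/20 × 125000 + 1/20 × 119000 + 1/10 × 92000 + 7/20 × 146000 = 5850 + 56250 + 5950 + 9200 + 51100 = 128350
Bid C = 1/15 × 12000 + 1/15 × 43000 + 2/5 × 169000 + 1/5 × 50000 + 4/15 × 136000 = 800 + 2866.6667 + 67600 + 10000 + 36266.6667 = 117533.3333

Bid B ($128,350)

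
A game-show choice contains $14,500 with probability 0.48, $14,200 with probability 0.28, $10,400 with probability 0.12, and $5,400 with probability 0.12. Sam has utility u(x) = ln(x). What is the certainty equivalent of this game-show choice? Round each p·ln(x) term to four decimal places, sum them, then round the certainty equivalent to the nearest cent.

$12,303.02

E[u] = 0.48·ln(14500) + 0.28·ln(14200) + 0.12·ln(10400) + 0.12·ln(5400) = 4.5993 + 2.6771 + 1.1099 + 1.0313 = 9.4176
CE = e^9.4176 ≈ 12303.02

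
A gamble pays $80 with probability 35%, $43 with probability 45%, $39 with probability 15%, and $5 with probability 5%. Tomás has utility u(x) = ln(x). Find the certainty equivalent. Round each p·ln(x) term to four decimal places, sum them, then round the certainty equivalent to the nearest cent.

E[u] = 0.35·ln(80) + 0.45·ln(43) + 0.15·ln(39) + 0.05·ln(5) = 1.5337 + 1.6925 + 0.5495 + 0.0805 = 3.8562
CE = e^3.8562 ≈ 47.29

$47.29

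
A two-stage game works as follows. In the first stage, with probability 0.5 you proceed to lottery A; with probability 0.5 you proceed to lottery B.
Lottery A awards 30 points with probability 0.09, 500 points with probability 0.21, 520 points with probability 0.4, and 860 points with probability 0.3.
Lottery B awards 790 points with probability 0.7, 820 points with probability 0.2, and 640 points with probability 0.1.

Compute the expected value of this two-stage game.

EV(A) = 0.09 × 30 + 0.21 × 500 + 0.4 × 520 + 0.3 × 860 = 2.7 + 105 + 208 + 258 = 573.7
EV(B) = 0.7 × 790 + 0.2 × 820 + 0.1 × 640 = 553 + 164 + 64 = 781
Overall = 0.5 × 573.7 + 0.5 × 781 = 286.85 + 390.5 = 677.35

677.35 points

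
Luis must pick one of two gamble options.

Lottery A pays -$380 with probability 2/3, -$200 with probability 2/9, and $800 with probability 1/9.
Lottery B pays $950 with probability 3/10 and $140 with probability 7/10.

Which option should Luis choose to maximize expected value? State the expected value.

Lottery A = 2/3 × (-380) + 2/9 × (-200) + 1/9 × 800 = -253.3333 − 44.4444 + 88.8889 = -208.8889
Lottery B = 3/10 × 950 + 7/10 × 140 = 285 + 98 = 383

Lottery B ($383)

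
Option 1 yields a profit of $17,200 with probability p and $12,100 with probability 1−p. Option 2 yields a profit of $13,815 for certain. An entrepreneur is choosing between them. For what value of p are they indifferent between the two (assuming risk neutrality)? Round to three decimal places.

p·17200 + (1−p)·12100 = 13815
5100p + 12100 = 13815
p = (13815 − 12100) / 5100

p = 0.336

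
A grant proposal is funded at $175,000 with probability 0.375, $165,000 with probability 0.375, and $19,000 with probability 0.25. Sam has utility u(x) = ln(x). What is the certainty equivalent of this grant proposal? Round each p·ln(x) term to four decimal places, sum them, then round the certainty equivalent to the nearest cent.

E[u] = 0.375·ln(175000) + 0.375·ln(165000) + 0.25·ln(19000) = 4.5272 + 4.5051 + 2.4630 = 11.4953
CE = e^11.4953 ≈ 98252.90

$98,252.90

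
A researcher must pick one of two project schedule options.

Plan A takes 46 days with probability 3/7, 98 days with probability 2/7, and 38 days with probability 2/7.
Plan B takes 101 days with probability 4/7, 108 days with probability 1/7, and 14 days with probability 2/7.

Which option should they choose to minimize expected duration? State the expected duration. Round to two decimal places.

Plan A (58.57 days)

Plan A = 3/7 × 46 + 2/7 × 98 + 2/7 × 38 = 19.7143 + 28 + 10.8571 = 58.5714
Plan B = 4/7 × 101 + 1/7 × 108 + 2/7 × 14 = 57.7143 + 15.4286 + 4 = 77.1429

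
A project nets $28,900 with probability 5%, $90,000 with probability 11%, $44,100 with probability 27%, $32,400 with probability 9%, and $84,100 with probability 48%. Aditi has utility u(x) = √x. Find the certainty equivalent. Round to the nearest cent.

E[u] = 0.05·√28900 + 0.11·√90000 + 0.27·√44100 + 0.09·√32400 + 0.48·√84100 = 0.05·170 + 0.11·300 + 0.27·210 + 0.09·180 + 0.48·290 = 253.6
CE = (253.6)² = 64312.96

$64,312.96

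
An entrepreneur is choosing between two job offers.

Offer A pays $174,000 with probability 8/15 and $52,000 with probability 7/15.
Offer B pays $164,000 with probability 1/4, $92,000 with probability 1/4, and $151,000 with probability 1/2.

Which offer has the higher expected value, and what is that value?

Offer A = 8/15 × 174000 + 7/15 × 52000 = 92800 + 24266.6667 = 117066.6667
Offer B = 1/4 × 164000 + 1/4 × 92000 + 1/2 × 151000 = 41000 + 23000 + 75500 = 139500

Offer B ($139,500)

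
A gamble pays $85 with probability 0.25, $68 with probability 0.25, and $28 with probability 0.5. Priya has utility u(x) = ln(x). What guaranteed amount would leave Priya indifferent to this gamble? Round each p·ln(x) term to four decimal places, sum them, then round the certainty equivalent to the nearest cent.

E[u] = 0.25·ln(85) + 0.25·ln(68) + 0.5·ln(28) = 1.1107 + 1.0549 + 1.6661 = 3.8317
CE = e^3.8317 ≈ 46.14

$46.14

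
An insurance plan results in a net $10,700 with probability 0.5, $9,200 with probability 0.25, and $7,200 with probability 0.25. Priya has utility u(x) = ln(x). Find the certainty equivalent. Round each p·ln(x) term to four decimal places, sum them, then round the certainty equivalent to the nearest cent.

$9,331.96

E[u] = 0.5·ln(10700) + 0.25·ln(9200) + 0.25·ln(7200) = 4.6390 + 2.2817 + 2.2205 = 9.1412
CE = e^9.1412 ≈ 9331.96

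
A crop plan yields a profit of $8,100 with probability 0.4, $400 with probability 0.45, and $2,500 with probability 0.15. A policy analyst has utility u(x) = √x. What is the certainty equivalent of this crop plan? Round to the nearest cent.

E[u] = 0.4·√8100 + 0.45·√400 + 0.15·√2500 = 0.4·90 + 0.45·20 + 0.15·50 = 52.5
CE = (52.5)² = 2756.25

$2,756.25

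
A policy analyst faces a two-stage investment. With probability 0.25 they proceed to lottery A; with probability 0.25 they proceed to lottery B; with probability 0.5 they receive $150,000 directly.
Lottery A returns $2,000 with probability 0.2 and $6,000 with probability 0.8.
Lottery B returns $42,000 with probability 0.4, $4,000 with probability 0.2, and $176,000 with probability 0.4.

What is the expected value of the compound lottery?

$98,300

EV(A) = 0.2 × 2000 + 0.8 × 6000 = 400 + 4800 = 5200
EV(B) = 0.4 × 42000 + 0.2 × 4000 + 0.4 × 176000 = 16800 + 800 + 70400 = 88000
Branch C: 150000 (certain)
Overall = 0.25 × 5200 + 0.25 × 88000 + 0.5 × 150000 = 1300 + 22000 + 75000 = 98300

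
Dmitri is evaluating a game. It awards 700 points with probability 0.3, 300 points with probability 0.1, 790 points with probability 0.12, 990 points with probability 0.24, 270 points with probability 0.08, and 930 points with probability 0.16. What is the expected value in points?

742.8 points

EV = 0.3 × 700 + 0.1 × 300 + 0.12 × 790 + 0.24 × 990 + 0.08 × 270 + 0.16 × 930 = 210 + 30 + 94.8 + 237.6 + 21.6 + 148.8 = 742.8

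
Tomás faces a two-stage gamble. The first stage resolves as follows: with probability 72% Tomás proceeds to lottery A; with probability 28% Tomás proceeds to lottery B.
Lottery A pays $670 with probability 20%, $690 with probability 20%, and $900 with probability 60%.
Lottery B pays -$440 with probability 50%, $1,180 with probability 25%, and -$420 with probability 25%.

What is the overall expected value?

EV(A) = 0.2 × 670 + 0.2 × 690 + 0.6 × 900 = 134 + 138 + 540 = 812
EV(B) = 0.5 × (-440) + 0.25 × 1180 + 0.25 × (-420) = -220 + 295 − 105 = -30
Overall = 0.72 × 812 + 0.28 × (-30) = 584.64 − 8.4 = 576.24

$576.24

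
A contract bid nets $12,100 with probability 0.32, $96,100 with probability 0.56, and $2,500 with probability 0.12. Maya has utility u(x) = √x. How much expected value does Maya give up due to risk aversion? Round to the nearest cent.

$11,848.96

E[u] = 0.32·√12100 + 0.56·√96100 + 0.12·√2500 = 0.32·110 + 0.56·310 + 0.12·50 = 214.8
CE = (214.8)² = 46139.04
Risk premium = EV − CE = 57988 − 46139.04 = 11848.96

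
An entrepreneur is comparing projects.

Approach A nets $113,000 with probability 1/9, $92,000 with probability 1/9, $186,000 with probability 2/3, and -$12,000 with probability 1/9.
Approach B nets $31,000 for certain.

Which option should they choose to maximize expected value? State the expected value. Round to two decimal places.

Approach A ($145,444.44)

Approach A = 1/9 × 113000 + 1/9 × 92000 + 2/3 × 186000 + 1/9 × (-12000) = 12555.5556 + 10222.2222 + 124000 − 1333.3333 = 145444.4444
Approach B: 31000 (certain)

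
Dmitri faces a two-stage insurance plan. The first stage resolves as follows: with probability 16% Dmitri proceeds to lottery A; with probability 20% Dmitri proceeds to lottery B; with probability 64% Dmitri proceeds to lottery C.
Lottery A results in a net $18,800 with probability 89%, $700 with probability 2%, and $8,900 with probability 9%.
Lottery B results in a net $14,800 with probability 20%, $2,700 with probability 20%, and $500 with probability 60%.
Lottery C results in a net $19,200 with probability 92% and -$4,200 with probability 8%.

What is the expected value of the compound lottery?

EV(A) = 0.89 × 18800 + 0.02 × 700 + 0.09 × 8900 = 16732 + 14 + 801 = 17547
EV(B) = 0.2 × 14800 + 0.2 × 2700 + 0.6 × 500 = 2960 + 540 + 300 = 3800
EV(C) = 0.92 × 19200 + 0.08 × (-4200) = 17664 − 336 = 17328
Overall = 0.16 × 17547 + 0.2 × 3800 + 0.64 × 17328 = 2807.52 + 760 + 11089.92 = 14657.44

$14,657.44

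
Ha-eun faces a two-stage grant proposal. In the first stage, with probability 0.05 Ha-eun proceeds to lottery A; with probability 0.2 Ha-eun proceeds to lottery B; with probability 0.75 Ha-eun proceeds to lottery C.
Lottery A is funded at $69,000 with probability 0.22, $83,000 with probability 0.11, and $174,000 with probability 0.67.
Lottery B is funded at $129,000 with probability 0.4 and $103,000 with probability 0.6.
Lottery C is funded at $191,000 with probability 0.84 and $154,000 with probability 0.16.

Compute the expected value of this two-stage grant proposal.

$168,534.50

EV(A) = 0.22 × 69000 + 0.11 × 83000 + 0.67 × 174000 = 15180 + 9130 + 116580 = 140890
EV(B) = 0.4 × 129000 + 0.6 × 103000 = 51600 + 61800 = 113400
EV(C) = 0.84 × 191000 + 0.16 × 154000 = 160440 + 24640 = 185080
Overall = 0.05 × 140890 + 0.2 × 113400 + 0.75 × 185080 = 7044.5 + 22680 + 138810 = 168534.5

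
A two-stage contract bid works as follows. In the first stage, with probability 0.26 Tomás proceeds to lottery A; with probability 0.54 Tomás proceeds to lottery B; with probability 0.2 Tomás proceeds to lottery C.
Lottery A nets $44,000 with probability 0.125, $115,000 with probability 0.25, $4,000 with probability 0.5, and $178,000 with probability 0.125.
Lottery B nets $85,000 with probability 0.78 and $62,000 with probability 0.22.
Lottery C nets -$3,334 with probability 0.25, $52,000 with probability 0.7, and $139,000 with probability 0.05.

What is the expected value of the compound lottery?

$66,880.90

EV(A) = 0.125 × 44000 + 0.25 × 115000 + 0.5 × 4000 + 0.125 × 178000 = 5500 + 28750 + 2000 + 22250 = 58500
EV(B) = 0.78 × 85000 + 0.22 × 62000 = 66300 + 13640 = 79940
EV(C) = 0.25 × (-3334) + 0.7 × 52000 + 0.05 × 139000 = -833.5 + 36400 + 6950 = 42516.5
Overall = 0.26 × 58500 + 0.54 × 79940 + 0.2 × 42516.5 = 15210 + 43167.6 + 8503.3 = 66880.9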